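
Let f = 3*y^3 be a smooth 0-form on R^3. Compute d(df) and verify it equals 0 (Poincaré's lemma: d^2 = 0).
d(df) = 0

Step 1: df = sum_i (∂f/∂x_i) dx_i = (0) dx + (9*y^2) dy + (0) dz.
Step 2: Apply d again. Using the 1-form formula, the coefficient of dx ∧ dy in d(df) is ∂^2 f/∂x ∂y - ∂^2 f/∂y ∂x = (0) - (0) = 0 (equality of mixed partials for smooth f).
Similarly for dx ∧ dz and dy ∧ dz — all coefficients vanish. So d(df) = 0.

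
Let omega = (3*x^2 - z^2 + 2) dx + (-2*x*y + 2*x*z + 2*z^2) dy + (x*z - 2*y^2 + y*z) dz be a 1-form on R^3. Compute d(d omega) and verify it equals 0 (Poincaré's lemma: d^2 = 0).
d(d omega) = 0

Step 1: d omega = sum_{i<j} (∂f_j/∂x_i - ∂f_i/∂x_j) dx_i ∧ dx_j:
  coeff of dx ∧ dy: -2*y + 2*z
  coeff of dx ∧ dz: 3*z
  coeff of dy ∧ dz: -2*x - 4*y - 3*z
Step 2: Apply d again to each 2-form coefficient. The only possible 3-form in R^3 is dx ∧ dy ∧ dz, with coefficient
  ∂(coeff of dy∧dz)/∂x - ∂(coeff of dx∧dz)/∂y + ∂(coeff of dx∧dy)/∂z
  = ∂/∂x (-2*x - 4*y - 3*z) - ∂/∂y (3*z) + ∂/∂z (-2*y + 2*z).
Each of these terms simplifies to sums of mixed partials that cancel in pairs. The result is 0 (by equality of mixed partials for smooth functions — Schwarz / Clairaut).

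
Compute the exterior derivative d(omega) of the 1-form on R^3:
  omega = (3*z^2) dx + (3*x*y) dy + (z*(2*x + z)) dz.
d(omega) = (3*y) dx ∧ dy + (-4*z) dx ∧ dz

For a 1-form omega = sum_i f_i dx_i, the exterior derivative is
  d(omega) = sum_{i < j} (∂f_j/∂x_i - ∂f_i/∂x_j) dx_i ∧ dx_j.
  coefficient of dx ∧ dy: ∂f_2/∂x - ∂f_1/∂y = ∂(3*x*y)/∂x - ∂(3*z^2)/∂y = 3*y
  coefficient of dx ∧ dz: ∂f_3/∂x - ∂f_1/∂z = ∂(z*(2*x + z))/∂x - ∂(3*z^2)/∂z = -4*z
Assembling: d(omega) = (3*y) dx ∧ dy + (-4*z) dx ∧ dz.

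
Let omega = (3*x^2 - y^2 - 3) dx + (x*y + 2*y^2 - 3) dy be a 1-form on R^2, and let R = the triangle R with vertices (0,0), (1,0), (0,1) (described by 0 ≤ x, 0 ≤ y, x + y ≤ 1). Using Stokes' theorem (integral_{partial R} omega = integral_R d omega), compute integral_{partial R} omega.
integral_(partial R) omega = 1/2

Stokes: integral_partial_R omega = integral_R d omega with d omega = (∂Q/∂x - ∂P/∂y) dx ∧ dy.
  ∂Q/∂x = y
  ∂P/∂y = -2*y
  integrand = ∂Q/∂x - ∂P/∂y = 3*y.
Integrating over R: integral_0^1 integral_0^{1-x} (3*y) dy dx = 1/2.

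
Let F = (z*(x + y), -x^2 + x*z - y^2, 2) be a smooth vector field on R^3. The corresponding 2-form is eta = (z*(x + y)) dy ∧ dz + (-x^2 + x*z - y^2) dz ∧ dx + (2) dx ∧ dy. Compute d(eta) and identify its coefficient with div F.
d(eta) = (-2*y + z) dx ∧ dy ∧ dz; div F = -2*y + z

For a 2-form in R^3 of the form above, applying d gives a 3-form with coefficient ∂P/∂x + ∂Q/∂y + ∂R/∂z:
  ∂P/∂x = z
  ∂Q/∂y = -2*y
  ∂R/∂z = 0
Sum = -2*y + z, which is exactly div F.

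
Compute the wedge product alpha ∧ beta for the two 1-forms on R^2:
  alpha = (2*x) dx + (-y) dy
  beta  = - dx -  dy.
alpha ∧ beta = (-2*x - y) dx ∧ dy

Distribute the wedge, using dx_i ∧ dx_j = -dx_j ∧ dx_i and dx_i ∧ dx_i = 0. For each pair (i, j) with i < j, the coefficient of dx_i ∧ dx_j in alpha ∧ beta is (alpha_i * beta_j - alpha_j * beta_i). Collecting: alpha ∧ beta = (-2*x - y) dx ∧ dy.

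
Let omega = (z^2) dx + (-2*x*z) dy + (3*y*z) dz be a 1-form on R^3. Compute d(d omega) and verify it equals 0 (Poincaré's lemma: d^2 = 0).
d(d omega) = 0

Step 1: d omega = sum_{i<j} (∂f_j/∂x_i - ∂f_i/∂x_j) dx_i ∧ dx_j:
  coeff of dx ∧ dy: -2*z
  coeff of dx ∧ dz: -2*z
  coeff of dy ∧ dz: 2*x + 3*z
Step 2: Apply d again to each 2-form coefficient. The only possible 3-form in R^3 is dx ∧ dy ∧ dz, with coefficient
  ∂(coeff of dy∧dz)/∂x - ∂(coeff of dx∧dz)/∂y + ∂(coeff of dx∧dy)/∂z
  = ∂/∂x (2*x + 3*z) - ∂/∂y (-2*z) + ∂/∂z (-2*z).
Each of these terms simplifies to sums of mixed partials that cancel in pairs. The result is 0 (by equality of mixed partials for smooth functions — Schwarz / Clairaut).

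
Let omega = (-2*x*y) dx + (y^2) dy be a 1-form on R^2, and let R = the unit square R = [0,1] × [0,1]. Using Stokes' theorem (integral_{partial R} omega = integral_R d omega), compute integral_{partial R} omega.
integral_(partial R) omega = 1

Stokes: integral_partial_R omega = integral_R d omega with d omega = (∂Q/∂x - ∂P/∂y) dx ∧ dy.
  ∂Q/∂x = 0
  ∂P/∂y = -2*x
  integrand = ∂Q/∂x - ∂P/∂y = 2*x.
Integrating over R: integral_0^1 integral_0^1 (2*x) dx dy = 1.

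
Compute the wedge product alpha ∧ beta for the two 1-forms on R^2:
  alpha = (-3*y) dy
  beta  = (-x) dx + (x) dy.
alpha ∧ beta = (-3*x*y) dx ∧ dy

Distribute the wedge, using dx_i ∧ dx_j = -dx_j ∧ dx_i and dx_i ∧ dx_i = 0. For each pair (i, j) with i < j, the coefficient of dx_i ∧ dx_j in alpha ∧ beta is (alpha_i * beta_j - alpha_j * beta_i). Collecting: alpha ∧ beta = (-3*x*y) dx ∧ dy.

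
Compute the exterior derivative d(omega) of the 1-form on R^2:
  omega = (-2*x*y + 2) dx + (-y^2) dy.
d(omega) = (2*x) dx ∧ dy

For a 1-form omega = sum_i f_i dx_i, the exterior derivative is
  d(omega) = sum_{i < j} (∂f_j/∂x_i - ∂f_i/∂x_j) dx_i ∧ dx_j.
  coefficient of dx ∧ dy: ∂f_2/∂x - ∂f_1/∂y = ∂(-y^2)/∂x - ∂(-2*x*y + 2)/∂y = 2*x
Assembling: d(omega) = (2*x) dx ∧ dy.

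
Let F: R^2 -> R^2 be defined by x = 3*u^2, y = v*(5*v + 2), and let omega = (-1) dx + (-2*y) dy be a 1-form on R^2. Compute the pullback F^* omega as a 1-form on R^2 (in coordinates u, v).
F^* omega = (-6*u) du + (4*v*(-25*v^2 - 15*v - 2)) dv

Using F^*(f dg) = (f ∘ F) d(g ∘ F), substitute each coordinate x_i by F_i(u, v) in f_i, and replace dx_i by d F_i = (∂F_i/∂u) du + (∂F_i/∂v) dv.
  For the x component: f_1(F) = -1; d F_1 = (6*u) du + (0) dv
  For the y component: f_2(F) = 2*v*(-5*v - 2); d F_2 = (0) du + (10*v + 2) dv
Combining and collecting du, dv coefficients:
  coeff of du: -6*u
  coeff of dv: 4*v*(-25*v^2 - 15*v - 2)
F^* omega = (-6*u) du + (4*v*(-25*v^2 - 15*v - 2)) dv.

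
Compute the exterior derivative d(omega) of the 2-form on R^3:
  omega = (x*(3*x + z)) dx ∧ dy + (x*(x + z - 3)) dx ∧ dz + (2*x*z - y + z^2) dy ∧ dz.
d(omega) = (x + 2*z) dx ∧ dy ∧ dz

For a 2-form omega = sum_{i<j} g_{ij} dx_i ∧ dx_j, the exterior derivative is
  d(omega) = sum_{i<j} d(g_{ij}) ∧ dx_i ∧ dx_j = sum_{i<j, k} (∂g_{ij}/∂x_k) dx_k ∧ dx_i ∧ dx_j.
Expand each term, using dx_k ∧ dx_i ∧ dx_j = sgn(permutation) dx_{(a)} ∧ dx_{(b)} ∧ dx_{(c)} with (a < b < c) sorted:
  d(x*(3*x + z)) includes (∂/∂z)(x*(3*x + z)) dz = (x) dz, which multiplied by dx ∧ dy gives (x) dx ∧ dy ∧ dz
  d(2*x*z - y + z^2) includes (∂/∂x)(2*x*z - y + z^2) dx = (2*z) dx, which multiplied by dy ∧ dz gives (2*z) dx ∧ dy ∧ dz
Collecting like 3-forms: d(omega) = (x + 2*z) dx ∧ dy ∧ dz.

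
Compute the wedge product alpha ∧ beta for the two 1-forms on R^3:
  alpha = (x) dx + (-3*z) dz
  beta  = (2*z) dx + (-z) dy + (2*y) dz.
alpha ∧ beta = (-x*z) dx ∧ dy + (2*x*y + 6*z^2) dx ∧ dz + (-3*z^2) dy ∧ dz

Distribute the wedge, using dx_i ∧ dx_j = -dx_j ∧ dx_i and dx_i ∧ dx_i = 0. For each pair (i, j) with i < j, the coefficient of dx_i ∧ dx_j in alpha ∧ beta is (alpha_i * beta_j - alpha_j * beta_i). Collecting: alpha ∧ beta = (-x*z) dx ∧ dy + (2*x*y + 6*z^2) dx ∧ dz + (-3*z^2) dy ∧ dz.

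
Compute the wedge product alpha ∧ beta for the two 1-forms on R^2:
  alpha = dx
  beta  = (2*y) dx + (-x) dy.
alpha ∧ beta = (-x) dx ∧ dy

Distribute the wedge, using dx_i ∧ dx_j = -dx_j ∧ dx_i and dx_i ∧ dx_i = 0. For each pair (i, j) with i < j, the coefficient of dx_i ∧ dx_j in alpha ∧ beta is (alpha_i * beta_j - alpha_j * beta_i). Collecting: alpha ∧ beta = (-x) dx ∧ dy.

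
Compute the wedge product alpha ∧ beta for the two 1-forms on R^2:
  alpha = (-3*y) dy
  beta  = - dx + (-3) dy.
alpha ∧ beta = (-3*y) dx ∧ dy

Distribute the wedge, using dx_i ∧ dx_j = -dx_j ∧ dx_i and dx_i ∧ dx_i = 0. For each pair (i, j) with i < j, the coefficient of dx_i ∧ dx_j in alpha ∧ beta is (alpha_i * beta_j - alpha_j * beta_i). Collecting: alpha ∧ beta = (-3*y) dx ∧ dy.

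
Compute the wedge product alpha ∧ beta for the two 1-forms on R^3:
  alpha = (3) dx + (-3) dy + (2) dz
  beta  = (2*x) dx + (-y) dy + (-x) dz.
alpha ∧ beta = (6*x - 3*y) dx ∧ dy + (-7*x) dx ∧ dz + (3*x + 2*y) dy ∧ dz

Distribute the wedge, using dx_i ∧ dx_j = -dx_j ∧ dx_i and dx_i ∧ dx_i = 0. For each pair (i, j) with i < j, the coefficient of dx_i ∧ dx_j in alpha ∧ beta is (alpha_i * beta_j - alpha_j * beta_i). Collecting: alpha ∧ beta = (6*x - 3*y) dx ∧ dy + (-7*x) dx ∧ dz + (3*x + 2*y) dy ∧ dz.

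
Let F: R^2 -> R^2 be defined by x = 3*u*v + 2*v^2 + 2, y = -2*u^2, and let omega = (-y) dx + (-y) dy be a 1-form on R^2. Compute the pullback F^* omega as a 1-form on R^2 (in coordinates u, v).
F^* omega = (u^2*(-8*u + 6*v)) du + (u^2*(6*u + 8*v)) dv

Using F^*(f dg) = (f ∘ F) d(g ∘ F), substitute each coordinate x_i by F_i(u, v) in f_i, and replace dx_i by d F_i = (∂F_i/∂u) du + (∂F_i/∂v) dv.
  For the x component: f_1(F) = 2*u^2; d F_1 = (3*v) du + (3*u + 4*v) dv
  For the y component: f_2(F) = 2*u^2; d F_2 = (-4*u) du + (0) dv
Combining and collecting du, dv coefficients:
  coeff of du: u^2*(-8*u + 6*v)
  coeff of dv: u^2*(6*u + 8*v)
F^* omega = (u^2*(-8*u + 6*v)) du + (u^2*(6*u + 8*v)) dv.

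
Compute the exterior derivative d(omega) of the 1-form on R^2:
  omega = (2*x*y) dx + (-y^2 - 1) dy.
d(omega) = (-2*x) dx ∧ dy

For a 1-form omega = sum_i f_i dx_i, the exterior derivative is
  d(omega) = sum_{i < j} (∂f_j/∂x_i - ∂f_i/∂x_j) dx_i ∧ dx_j.
  coefficient of dx ∧ dy: ∂f_2/∂x - ∂f_1/∂y = ∂(-y^2 - 1)/∂x - ∂(2*x*y)/∂y = -2*x
Assembling: d(omega) = (-2*x) dx ∧ dy.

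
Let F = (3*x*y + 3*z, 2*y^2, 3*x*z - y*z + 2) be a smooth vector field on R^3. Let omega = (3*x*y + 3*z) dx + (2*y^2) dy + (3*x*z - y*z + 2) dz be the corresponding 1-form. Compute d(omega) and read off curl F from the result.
d(omega) = (-z) dy ∧ dz + (3 - 3*z) dz ∧ dx + (-3*x) dx ∧ dy; curl F = (-z, 3 - 3*z, -3*x)

d omega = sum_{i<j} (∂f_j/∂x_i - ∂f_i/∂x_j) dx_i ∧ dx_j. Under the identification (dy ∧ dz, dz ∧ dx, dx ∧ dy) ↔ (e_x, e_y, e_z), the coefficients are exactly the components of curl F. Compute:
  ∂R/∂y - ∂Q/∂z = (-z) - (0) = -z
  ∂P/∂z - ∂R/∂x = (3) - (3*z) = 3 - 3*z
  ∂Q/∂x - ∂P/∂y = (0) - (3*x) = -3*x.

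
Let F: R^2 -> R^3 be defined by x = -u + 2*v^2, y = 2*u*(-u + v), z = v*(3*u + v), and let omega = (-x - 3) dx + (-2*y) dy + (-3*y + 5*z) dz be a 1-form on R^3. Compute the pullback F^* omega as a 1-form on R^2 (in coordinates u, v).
F^* omega = (-16*u^3 + 42*u^2*v + 19*u*v^2 - u + 15*v^3 + 2*v^2 + 3) du + (26*u^3 + 31*u^2*v + 33*u*v^2 + 4*u*v + 2*v^3 - 12*v) dv

Using F^*(f dg) = (f ∘ F) d(g ∘ F), substitute each coordinate x_i by F_i(u, v) in f_i, and replace dx_i by d F_i = (∂F_i/∂u) du + (∂F_i/∂v) dv.
  For the x component: f_1(F) = u - 2*v^2 - 3; d F_1 = (-1) du + (4*v) dv
  For the y component: f_2(F) = 4*u*(u - v); d F_2 = (-4*u + 2*v) du + (2*u) dv
  For the z component: f_3(F) = 6*u^2 + 9*u*v + 5*v^2; d F_3 = (3*v) du + (3*u + 2*v) dv
Combining and collecting du, dv coefficients:
  coeff of du: -16*u^3 + 42*u^2*v + 19*u*v^2 - u + 15*v^3 + 2*v^2 + 3
  coeff of dv: 26*u^3 + 31*u^2*v + 33*u*v^2 + 4*u*v + 2*v^3 - 12*v
F^* omega = (-16*u^3 + 42*u^2*v + 19*u*v^2 - u + 15*v^3 + 2*v^2 + 3) du + (26*u^3 + 31*u^2*v + 33*u*v^2 + 4*u*v + 2*v^3 - 12*v) dv.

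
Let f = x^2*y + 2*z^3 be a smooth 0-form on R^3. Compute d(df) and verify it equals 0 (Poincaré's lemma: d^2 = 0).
d(df) = 0

Step 1: df = sum_i (∂f/∂x_i) dx_i = (2*x*y) dx + (x^2) dy + (6*z^2) dz.
Step 2: Apply d again. Using the 1-form formula, the coefficient of dx ∧ dy in d(df) is ∂^2 f/∂x ∂y - ∂^2 f/∂y ∂x = (2*x) - (2*x) = 0 (equality of mixed partials for smooth f).
Similarly for dx ∧ dz and dy ∧ dz — all coefficients vanish. So d(df) = 0.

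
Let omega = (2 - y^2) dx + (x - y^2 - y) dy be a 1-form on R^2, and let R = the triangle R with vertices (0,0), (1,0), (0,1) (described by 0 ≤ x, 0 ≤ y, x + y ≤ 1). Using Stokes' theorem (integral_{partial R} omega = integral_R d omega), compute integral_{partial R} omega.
integral_(partial R) omega = 5/6

Stokes: integral_partial_R omega = integral_R d omega with d omega = (∂Q/∂x - ∂P/∂y) dx ∧ dy.
  ∂Q/∂x = 1
  ∂P/∂y = -2*y
  integrand = ∂Q/∂x - ∂P/∂y = 2*y + 1.
Integrating over R: integral_0^1 integral_0^{1-x} (2*y + 1) dy dx = 5/6.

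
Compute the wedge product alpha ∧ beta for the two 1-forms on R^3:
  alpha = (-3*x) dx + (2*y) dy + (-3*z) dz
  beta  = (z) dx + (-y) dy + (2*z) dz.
alpha ∧ beta = (y*(3*x - 2*z)) dx ∧ dy + (3*z*(-2*x + z)) dx ∧ dz + (y*z) dy ∧ dz

Distribute the wedge, using dx_i ∧ dx_j = -dx_j ∧ dx_i and dx_i ∧ dx_i = 0. For each pair (i, j) with i < j, the coefficient of dx_i ∧ dx_j in alpha ∧ beta is (alpha_i * beta_j - alpha_j * beta_i). Collecting: alpha ∧ beta = (y*(3*x - 2*z)) dx ∧ dy + (3*z*(-2*x + z)) dx ∧ dz + (y*z) dy ∧ dz.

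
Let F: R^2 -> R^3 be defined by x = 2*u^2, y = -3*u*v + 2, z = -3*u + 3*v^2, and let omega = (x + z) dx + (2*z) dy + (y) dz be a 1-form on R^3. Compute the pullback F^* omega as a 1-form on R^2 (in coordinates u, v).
F^* omega = (8*u^3 - 12*u^2 + 12*u*v^2 + 27*u*v - 18*v^3 - 6) du + (18*u^2 - 36*u*v^2 + 12*v) dv

Using F^*(f dg) = (f ∘ F) d(g ∘ F), substitute each coordinate x_i by F_i(u, v) in f_i, and replace dx_i by d F_i = (∂F_i/∂u) du + (∂F_i/∂v) dv.
  For the x component: f_1(F) = 2*u^2 - 3*u + 3*v^2; d F_1 = (4*u) du + (0) dv
  For the y component: f_2(F) = -6*u + 6*v^2; d F_2 = (-3*v) du + (-3*u) dv
  For the z component: f_3(F) = -3*u*v + 2; d F_3 = (-3) du + (6*v) dv
Combining and collecting du, dv coefficients:
  coeff of du: 8*u^3 - 12*u^2 + 12*u*v^2 + 27*u*v - 18*v^3 - 6
  coeff of dv: 18*u^2 - 36*u*v^2 + 12*v
F^* omega = (8*u^3 - 12*u^2 + 12*u*v^2 + 27*u*v - 18*v^3 - 6) du + (18*u^2 - 36*u*v^2 + 12*v) dv.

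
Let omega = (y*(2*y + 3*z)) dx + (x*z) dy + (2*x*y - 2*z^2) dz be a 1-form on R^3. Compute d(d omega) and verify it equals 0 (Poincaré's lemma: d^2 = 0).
d(d omega) = 0

Step 1: d omega = sum_{i<j} (∂f_j/∂x_i - ∂f_i/∂x_j) dx_i ∧ dx_j:
  coeff of dx ∧ dy: -4*y - 2*z
  coeff of dx ∧ dz: -y
  coeff of dy ∧ dz: x
Step 2: Apply d again to each 2-form coefficient. The only possible 3-form in R^3 is dx ∧ dy ∧ dz, with coefficient
  ∂(coeff of dy∧dz)/∂x - ∂(coeff of dx∧dz)/∂y + ∂(coeff of dx∧dy)/∂z
  = ∂/∂x (x) - ∂/∂y (-y) + ∂/∂z (-4*y - 2*z).
Each of these terms simplifies to sums of mixed partials that cancel in pairs. The result is 0 (by equality of mixed partials for smooth functions — Schwarz / Clairaut).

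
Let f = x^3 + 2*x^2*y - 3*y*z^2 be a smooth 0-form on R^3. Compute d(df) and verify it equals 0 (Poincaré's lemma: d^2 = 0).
d(df) = 0

Step 1: df = sum_i (∂f/∂x_i) dx_i = (x*(3*x + 4*y)) dx + (2*x^2 - 3*z^2) dy + (-6*y*z) dz.
Step 2: Apply d again. Using the 1-form formula, the coefficient of dx ∧ dy in d(df) is ∂^2 f/∂x ∂y - ∂^2 f/∂y ∂x = (4*x) - (4*x) = 0 (equality of mixed partials for smooth f).
Similarly for dx ∧ dz and dy ∧ dz — all coefficients vanish. So d(df) = 0.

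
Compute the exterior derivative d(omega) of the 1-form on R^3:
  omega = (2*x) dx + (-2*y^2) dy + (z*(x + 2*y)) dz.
d(omega) = (z) dx ∧ dz + (2*z) dy ∧ dz

For a 1-form omega = sum_i f_i dx_i, the exterior derivative is
  d(omega) = sum_{i < j} (∂f_j/∂x_i - ∂f_i/∂x_j) dx_i ∧ dx_j.
  coefficient of dx ∧ dz: ∂f_3/∂x - ∂f_1/∂z = ∂(z*(x + 2*y))/∂x - ∂(2*x)/∂z = z
  coefficient of dy ∧ dz: ∂f_3/∂y - ∂f_2/∂z = ∂(z*(x + 2*y))/∂y - ∂(-2*y^2)/∂z = 2*z
Assembling: d(omega) = (z) dx ∧ dz + (2*z) dy ∧ dz.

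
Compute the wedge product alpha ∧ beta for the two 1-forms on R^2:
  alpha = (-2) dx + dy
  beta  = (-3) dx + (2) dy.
alpha ∧ beta = (-1) dx ∧ dy

Distribute the wedge, using dx_i ∧ dx_j = -dx_j ∧ dx_i and dx_i ∧ dx_i = 0. For each pair (i, j) with i < j, the coefficient of dx_i ∧ dx_j in alpha ∧ beta is (alpha_i * beta_j - alpha_j * beta_i). Collecting: alpha ∧ beta = (-1) dx ∧ dy.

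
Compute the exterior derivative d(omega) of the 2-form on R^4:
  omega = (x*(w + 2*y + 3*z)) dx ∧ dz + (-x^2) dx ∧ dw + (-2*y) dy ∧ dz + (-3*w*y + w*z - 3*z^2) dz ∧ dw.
d(omega) = (-2*x) dx ∧ dy ∧ dz + (x) dx ∧ dz ∧ dw + (-3*w) dy ∧ dz ∧ dw

For a 2-form omega = sum_{i<j} g_{ij} dx_i ∧ dx_j, the exterior derivative is
  d(omega) = sum_{i<j} d(g_{ij}) ∧ dx_i ∧ dx_j = sum_{i<j, k} (∂g_{ij}/∂x_k) dx_k ∧ dx_i ∧ dx_j.
Expand each term, using dx_k ∧ dx_i ∧ dx_j = sgn(permutation) dx_{(a)} ∧ dx_{(b)} ∧ dx_{(c)} with (a < b < c) sorted:
  d(x*(w + 2*y + 3*z)) includes (∂/∂y)(x*(w + 2*y + 3*z)) dy = (2*x) dy, which multiplied by dx ∧ dz gives (-2*x) dx ∧ dy ∧ dz
  d(x*(w + 2*y + 3*z)) includes (∂/∂w)(x*(w + 2*y + 3*z)) dw = (x) dw, which multiplied by dx ∧ dz gives (x) dx ∧ dz ∧ dw
  d(-3*w*y + w*z - 3*z^2) includes (∂/∂y)(-3*w*y + w*z - 3*z^2) dy = (-3*w) dy, which multiplied by dz ∧ dw gives (-3*w) dy ∧ dz ∧ dw
Collecting like 3-forms: d(omega) = (-2*x) dx ∧ dy ∧ dz + (x) dx ∧ dz ∧ dw + (-3*w) dy ∧ dz ∧ dw.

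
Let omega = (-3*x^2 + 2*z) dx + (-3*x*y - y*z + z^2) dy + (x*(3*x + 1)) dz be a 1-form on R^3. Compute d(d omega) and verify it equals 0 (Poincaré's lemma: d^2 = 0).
d(d omega) = 0

Step 1: d omega = sum_{i<j} (∂f_j/∂x_i - ∂f_i/∂x_j) dx_i ∧ dx_j:
  coeff of dx ∧ dy: -3*y
  coeff of dx ∧ dz: 6*x - 1
  coeff of dy ∧ dz: y - 2*z
Step 2: Apply d again to each 2-form coefficient. The only possible 3-form in R^3 is dx ∧ dy ∧ dz, with coefficient
  ∂(coeff of dy∧dz)/∂x - ∂(coeff of dx∧dz)/∂y + ∂(coeff of dx∧dy)/∂z
  = ∂/∂x (y - 2*z) - ∂/∂y (6*x - 1) + ∂/∂z (-3*y).
Each of these terms simplifies to sums of mixed partials that cancel in pairs. The result is 0 (by equality of mixed partials for smooth functions — Schwarz / Clairaut).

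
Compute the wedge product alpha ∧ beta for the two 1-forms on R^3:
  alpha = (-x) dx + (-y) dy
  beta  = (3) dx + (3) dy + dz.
alpha ∧ beta = (-3*x + 3*y) dx ∧ dy + (-x) dx ∧ dz + (-y) dy ∧ dz

Distribute the wedge, using dx_i ∧ dx_j = -dx_j ∧ dx_i and dx_i ∧ dx_i = 0. For each pair (i, j) with i < j, the coefficient of dx_i ∧ dx_j in alpha ∧ beta is (alpha_i * beta_j - alpha_j * beta_i). Collecting: alpha ∧ beta = (-3*x + 3*y) dx ∧ dy + (-x) dx ∧ dz + (-y) dy ∧ dz.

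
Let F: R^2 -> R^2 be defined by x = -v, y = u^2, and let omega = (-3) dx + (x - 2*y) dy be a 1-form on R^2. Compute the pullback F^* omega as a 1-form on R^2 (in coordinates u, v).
F^* omega = (2*u*(-2*u^2 - v)) du + (3) dv

Using F^*(f dg) = (f ∘ F) d(g ∘ F), substitute each coordinate x_i by F_i(u, v) in f_i, and replace dx_i by d F_i = (∂F_i/∂u) du + (∂F_i/∂v) dv.
  For the x component: f_1(F) = -3; d F_1 = (0) du + (-1) dv
  For the y component: f_2(F) = -2*u^2 - v; d F_2 = (2*u) du + (0) dv
Combining and collecting du, dv coefficients:
  coeff of du: 2*u*(-2*u^2 - v)
  coeff of dv: 3
F^* omega = (2*u*(-2*u^2 - v)) du + (3) dv.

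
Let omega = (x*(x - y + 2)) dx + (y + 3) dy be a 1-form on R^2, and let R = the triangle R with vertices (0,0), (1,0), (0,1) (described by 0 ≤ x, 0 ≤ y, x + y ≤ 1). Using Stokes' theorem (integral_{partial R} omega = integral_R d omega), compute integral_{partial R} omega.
integral_(partial R) omega = 1/6

Stokes: integral_partial_R omega = integral_R d omega with d omega = (∂Q/∂x - ∂P/∂y) dx ∧ dy.
  ∂Q/∂x = 0
  ∂P/∂y = -x
  integrand = ∂Q/∂x - ∂P/∂y = x.
Integrating over R: integral_0^1 integral_0^{1-x} (x) dy dx = 1/6.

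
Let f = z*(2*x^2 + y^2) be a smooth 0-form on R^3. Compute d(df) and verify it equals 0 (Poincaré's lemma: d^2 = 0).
d(df) = 0

Step 1: df = sum_i (∂f/∂x_i) dx_i = (4*x*z) dx + (2*y*z) dy + (2*x^2 + y^2) dz.
Step 2: Apply d again. Using the 1-form formula, the coefficient of dx ∧ dy in d(df) is ∂^2 f/∂x ∂y - ∂^2 f/∂y ∂x = (0) - (0) = 0 (equality of mixed partials for smooth f).
Similarly for dx ∧ dz and dy ∧ dz — all coefficients vanish. So d(df) = 0.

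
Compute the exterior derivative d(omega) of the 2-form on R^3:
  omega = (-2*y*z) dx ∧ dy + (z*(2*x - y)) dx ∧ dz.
d(omega) = (-2*y + z) dx ∧ dy ∧ dz

For a 2-form omega = sum_{i<j} g_{ij} dx_i ∧ dx_j, the exterior derivative is
  d(omega) = sum_{i<j} d(g_{ij}) ∧ dx_i ∧ dx_j = sum_{i<j, k} (∂g_{ij}/∂x_k) dx_k ∧ dx_i ∧ dx_j.
Expand each term, using dx_k ∧ dx_i ∧ dx_j = sgn(permutation) dx_{(a)} ∧ dx_{(b)} ∧ dx_{(c)} with (a < b < c) sorted:
  d(-2*y*z) includes (∂/∂z)(-2*y*z) dz = (-2*y) dz, which multiplied by dx ∧ dy gives (-2*y) dx ∧ dy ∧ dz
  d(z*(2*x - y)) includes (∂/∂y)(z*(2*x - y)) dy = (-z) dy, which multiplied by dx ∧ dz gives (z) dx ∧ dy ∧ dz
Collecting like 3-forms: d(omega) = (-2*y + z) dx ∧ dy ∧ dz.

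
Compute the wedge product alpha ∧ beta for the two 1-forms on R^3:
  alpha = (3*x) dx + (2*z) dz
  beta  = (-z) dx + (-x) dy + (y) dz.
alpha ∧ beta = (-3*x^2) dx ∧ dy + (3*x*y + 2*z^2) dx ∧ dz + (2*x*z) dy ∧ dz

Distribute the wedge, using dx_i ∧ dx_j = -dx_j ∧ dx_i and dx_i ∧ dx_i = 0. For each pair (i, j) with i < j, the coefficient of dx_i ∧ dx_j in alpha ∧ beta is (alpha_i * beta_j - alpha_j * beta_i). Collecting: alpha ∧ beta = (-3*x^2) dx ∧ dy + (3*x*y + 2*z^2) dx ∧ dz + (2*x*z) dy ∧ dz.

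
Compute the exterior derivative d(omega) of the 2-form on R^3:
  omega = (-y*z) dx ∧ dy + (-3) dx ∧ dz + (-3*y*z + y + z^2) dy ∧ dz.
d(omega) = (-y) dx ∧ dy ∧ dz

For a 2-form omega = sum_{i<j} g_{ij} dx_i ∧ dx_j, the exterior derivative is
  d(omega) = sum_{i<j} d(g_{ij}) ∧ dx_i ∧ dx_j = sum_{i<j, k} (∂g_{ij}/∂x_k) dx_k ∧ dx_i ∧ dx_j.
Expand each term, using dx_k ∧ dx_i ∧ dx_j = sgn(permutation) dx_{(a)} ∧ dx_{(b)} ∧ dx_{(c)} with (a < b < c) sorted:
  d(-y*z) includes (∂/∂z)(-y*z) dz = (-y) dz, which multiplied by dx ∧ dy gives (-y) dx ∧ dy ∧ dz
Collecting like 3-forms: d(omega) = (-y) dx ∧ dy ∧ dz.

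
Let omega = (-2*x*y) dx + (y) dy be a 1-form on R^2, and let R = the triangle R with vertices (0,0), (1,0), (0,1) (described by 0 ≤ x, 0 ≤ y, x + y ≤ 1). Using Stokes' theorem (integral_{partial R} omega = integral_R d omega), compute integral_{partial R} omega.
integral_(partial R) omega = 1/3

Stokes: integral_partial_R omega = integral_R d omega with d omega = (∂Q/∂x - ∂P/∂y) dx ∧ dy.
  ∂Q/∂x = 0
  ∂P/∂y = -2*x
  integrand = ∂Q/∂x - ∂P/∂y = 2*x.
Integrating over R: integral_0^1 integral_0^{1-x} (2*x) dy dx = 1/3.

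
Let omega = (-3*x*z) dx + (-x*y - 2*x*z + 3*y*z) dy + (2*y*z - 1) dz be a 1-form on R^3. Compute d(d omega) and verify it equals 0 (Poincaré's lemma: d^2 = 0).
d(d omega) = 0

Step 1: d omega = sum_{i<j} (∂f_j/∂x_i - ∂f_i/∂x_j) dx_i ∧ dx_j:
  coeff of dx ∧ dy: -y - 2*z
  coeff of dx ∧ dz: 3*x
  coeff of dy ∧ dz: 2*x - 3*y + 2*z
Step 2: Apply d again to each 2-form coefficient. The only possible 3-form in R^3 is dx ∧ dy ∧ dz, with coefficient
  ∂(coeff of dy∧dz)/∂x - ∂(coeff of dx∧dz)/∂y + ∂(coeff of dx∧dy)/∂z
  = ∂/∂x (2*x - 3*y + 2*z) - ∂/∂y (3*x) + ∂/∂z (-y - 2*z).
Each of these terms simplifies to sums of mixed partials that cancel in pairs. The result is 0 (by equality of mixed partials for smooth functions — Schwarz / Clairaut).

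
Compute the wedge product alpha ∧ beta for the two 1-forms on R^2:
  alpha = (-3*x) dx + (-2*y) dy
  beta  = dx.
alpha ∧ beta = (2*y) dx ∧ dy

Distribute the wedge, using dx_i ∧ dx_j = -dx_j ∧ dx_i and dx_i ∧ dx_i = 0. For each pair (i, j) with i < j, the coefficient of dx_i ∧ dx_j in alpha ∧ beta is (alpha_i * beta_j - alpha_j * beta_i). Collecting: alpha ∧ beta = (2*y) dx ∧ dy.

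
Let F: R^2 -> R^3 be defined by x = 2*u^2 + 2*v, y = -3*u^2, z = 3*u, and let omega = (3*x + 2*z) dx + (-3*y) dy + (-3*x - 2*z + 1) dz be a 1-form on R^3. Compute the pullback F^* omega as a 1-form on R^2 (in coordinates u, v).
F^* omega = (-30*u^3 + 6*u^2 + 24*u*v - 18*u - 18*v + 3) du + (12*u^2 + 12*u + 12*v) dv

Using F^*(f dg) = (f ∘ F) d(g ∘ F), substitute each coordinate x_i by F_i(u, v) in f_i, and replace dx_i by d F_i = (∂F_i/∂u) du + (∂F_i/∂v) dv.
  For the x component: f_1(F) = 6*u^2 + 6*u + 6*v; d F_1 = (4*u) du + (2) dv
  For the y component: f_2(F) = 9*u^2; d F_2 = (-6*u) du + (0) dv
  For the z component: f_3(F) = -6*u^2 - 6*u - 6*v + 1; d F_3 = (3) du + (0) dv
Combining and collecting du, dv coefficients:
  coeff of du: -30*u^3 + 6*u^2 + 24*u*v - 18*u - 18*v + 3
  coeff of dv: 12*u^2 + 12*u + 12*v
F^* omega = (-30*u^3 + 6*u^2 + 24*u*v - 18*u - 18*v + 3) du + (12*u^2 + 12*u + 12*v) dv.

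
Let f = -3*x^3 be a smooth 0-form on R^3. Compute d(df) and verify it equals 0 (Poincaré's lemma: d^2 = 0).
d(df) = 0

Step 1: df = sum_i (∂f/∂x_i) dx_i = (-9*x^2) dx + (0) dy + (0) dz.
Step 2: Apply d again. Using the 1-form formula, the coefficient of dx ∧ dy in d(df) is ∂^2 f/∂x ∂y - ∂^2 f/∂y ∂x = (0) - (0) = 0 (equality of mixed partials for smooth f).
Similarly for dx ∧ dz and dy ∧ dz — all coefficients vanish. So d(df) = 0.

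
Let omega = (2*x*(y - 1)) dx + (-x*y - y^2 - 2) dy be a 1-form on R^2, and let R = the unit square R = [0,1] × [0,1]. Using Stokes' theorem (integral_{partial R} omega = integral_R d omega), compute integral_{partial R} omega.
integral_(partial R) omega = -3/2

Stokes: integral_partial_R omega = integral_R d omega with d omega = (∂Q/∂x - ∂P/∂y) dx ∧ dy.
  ∂Q/∂x = -y
  ∂P/∂y = 2*x
  integrand = ∂Q/∂x - ∂P/∂y = -2*x - y.
Integrating over R: integral_0^1 integral_0^1 (-2*x - y) dx dy = -3/2.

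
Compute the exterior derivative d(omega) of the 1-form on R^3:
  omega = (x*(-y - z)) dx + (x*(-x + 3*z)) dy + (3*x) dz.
d(omega) = (-x + 3*z) dx ∧ dy + (x + 3) dx ∧ dz + (-3*x) dy ∧ dz

For a 1-form omega = sum_i f_i dx_i, the exterior derivative is
  d(omega) = sum_{i < j} (∂f_j/∂x_i - ∂f_i/∂x_j) dx_i ∧ dx_j.
  coefficient of dx ∧ dy: ∂f_2/∂x - ∂f_1/∂y = ∂(x*(-x + 3*z))/∂x - ∂(x*(-y - z))/∂y = -x + 3*z
  coefficient of dx ∧ dz: ∂f_3/∂x - ∂f_1/∂z = ∂(3*x)/∂x - ∂(x*(-y - z))/∂z = x + 3
  coefficient of dy ∧ dz: ∂f_3/∂y - ∂f_2/∂z = ∂(3*x)/∂y - ∂(x*(-x + 3*z))/∂z = -3*x
Assembling: d(omega) = (-x + 3*z) dx ∧ dy + (x + 3) dx ∧ dz + (-3*x) dy ∧ dz.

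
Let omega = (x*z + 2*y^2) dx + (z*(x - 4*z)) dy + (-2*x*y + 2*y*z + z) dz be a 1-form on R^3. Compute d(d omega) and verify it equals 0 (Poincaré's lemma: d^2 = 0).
d(d omega) = 0

Step 1: d omega = sum_{i<j} (∂f_j/∂x_i - ∂f_i/∂x_j) dx_i ∧ dx_j:
  coeff of dx ∧ dy: -4*y + z
  coeff of dx ∧ dz: -x - 2*y
  coeff of dy ∧ dz: -3*x + 10*z
Step 2: Apply d again to each 2-form coefficient. The only possible 3-form in R^3 is dx ∧ dy ∧ dz, with coefficient
  ∂(coeff of dy∧dz)/∂x - ∂(coeff of dx∧dz)/∂y + ∂(coeff of dx∧dy)/∂z
  = ∂/∂x (-3*x + 10*z) - ∂/∂y (-x - 2*y) + ∂/∂z (-4*y + z).
Each of these terms simplifies to sums of mixed partials that cancel in pairs. The result is 0 (by equality of mixed partials for smooth functions — Schwarz / Clairaut).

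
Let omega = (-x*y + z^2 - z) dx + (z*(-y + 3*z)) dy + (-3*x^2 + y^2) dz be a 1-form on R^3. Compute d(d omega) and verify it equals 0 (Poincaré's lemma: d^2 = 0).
d(d omega) = 0

Step 1: d omega = sum_{i<j} (∂f_j/∂x_i - ∂f_i/∂x_j) dx_i ∧ dx_j:
  coeff of dx ∧ dy: x
  coeff of dx ∧ dz: -6*x - 2*z + 1
  coeff of dy ∧ dz: 3*y - 6*z
Step 2: Apply d again to each 2-form coefficient. The only possible 3-form in R^3 is dx ∧ dy ∧ dz, with coefficient
  ∂(coeff of dy∧dz)/∂x - ∂(coeff of dx∧dz)/∂y + ∂(coeff of dx∧dy)/∂z
  = ∂/∂x (3*y - 6*z) - ∂/∂y (-6*x - 2*z + 1) + ∂/∂z (x).
Each of these terms simplifies to sums of mixed partials that cancel in pairs. The result is 0 (by equality of mixed partials for smooth functions — Schwarz / Clairaut).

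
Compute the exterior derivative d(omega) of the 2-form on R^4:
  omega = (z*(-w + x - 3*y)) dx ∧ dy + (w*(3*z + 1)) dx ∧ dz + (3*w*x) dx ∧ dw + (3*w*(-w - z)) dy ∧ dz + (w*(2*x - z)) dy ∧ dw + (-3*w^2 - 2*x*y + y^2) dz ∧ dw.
d(omega) = (-w + x - 3*y) dx ∧ dy ∧ dz + (2*w - z) dx ∧ dy ∧ dw + (-2*y + 3*z + 1) dx ∧ dz ∧ dw + (-5*w - 2*x + 2*y - 3*z) dy ∧ dz ∧ dw

For a 2-form omega = sum_{i<j} g_{ij} dx_i ∧ dx_j, the exterior derivative is
  d(omega) = sum_{i<j} d(g_{ij}) ∧ dx_i ∧ dx_j = sum_{i<j, k} (∂g_{ij}/∂x_k) dx_k ∧ dx_i ∧ dx_j.
Expand each term, using dx_k ∧ dx_i ∧ dx_j = sgn(permutation) dx_{(a)} ∧ dx_{(b)} ∧ dx_{(c)} with (a < b < c) sorted:
  d(z*(-w + x - 3*y)) includes (∂/∂z)(z*(-w + x - 3*y)) dz = (-w + x - 3*y) dz, which multiplied by dx ∧ dy gives (-w + x - 3*y) dx ∧ dy ∧ dz
  d(z*(-w + x - 3*y)) includes (∂/∂w)(z*(-w + x - 3*y)) dw = (-z) dw, which multiplied by dx ∧ dy gives (-z) dx ∧ dy ∧ dw
  d(w*(3*z + 1)) includes (∂/∂w)(w*(3*z + 1)) dw = (3*z + 1) dw, which multiplied by dx ∧ dz gives (3*z + 1) dx ∧ dz ∧ dw
  d(3*w*(-w - z)) includes (∂/∂w)(3*w*(-w - z)) dw = (-6*w - 3*z) dw, which multiplied by dy ∧ dz gives (-6*w - 3*z) dy ∧ dz ∧ dw
  d(w*(2*x - z)) includes (∂/∂x)(w*(2*x - z)) dx = (2*w) dx, which multiplied by dy ∧ dw gives (2*w) dx ∧ dy ∧ dw
  d(w*(2*x - z)) includes (∂/∂z)(w*(2*x - z)) dz = (-w) dz, which multiplied by dy ∧ dw gives (w) dy ∧ dz ∧ dw
  d(-3*w^2 - 2*x*y + y^2) includes (∂/∂x)(-3*w^2 - 2*x*y + y^2) dx = (-2*y) dx, which multiplied by dz ∧ dw gives (-2*y) dx ∧ dz ∧ dw
  d(-3*w^2 - 2*x*y + y^2) includes (∂/∂y)(-3*w^2 - 2*x*y + y^2) dy = (-2*x + 2*y) dy, which multiplied by dz ∧ dw gives (-2*x + 2*y) dy ∧ dz ∧ dw
Collecting like 3-forms: d(omega) = (-w + x - 3*y) dx ∧ dy ∧ dz + (2*w - z) dx ∧ dy ∧ dw + (-2*y + 3*z + 1) dx ∧ dz ∧ dw + (-5*w - 2*x + 2*y - 3*z) dy ∧ dz ∧ dw.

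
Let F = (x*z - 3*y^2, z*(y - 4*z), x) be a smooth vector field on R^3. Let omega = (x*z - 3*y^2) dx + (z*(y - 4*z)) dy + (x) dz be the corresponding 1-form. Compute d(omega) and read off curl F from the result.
d(omega) = (-y + 8*z) dy ∧ dz + (x - 1) dz ∧ dx + (6*y) dx ∧ dy; curl F = (-y + 8*z, x - 1, 6*y)

d omega = sum_{i<j} (∂f_j/∂x_i - ∂f_i/∂x_j) dx_i ∧ dx_j. Under the identification (dy ∧ dz, dz ∧ dx, dx ∧ dy) ↔ (e_x, e_y, e_z), the coefficients are exactly the components of curl F. Compute:
  ∂R/∂y - ∂Q/∂z = (0) - (y - 8*z) = -y + 8*z
  ∂P/∂z - ∂R/∂x = (x) - (1) = x - 1
  ∂Q/∂x - ∂P/∂y = (0) - (-6*y) = 6*y.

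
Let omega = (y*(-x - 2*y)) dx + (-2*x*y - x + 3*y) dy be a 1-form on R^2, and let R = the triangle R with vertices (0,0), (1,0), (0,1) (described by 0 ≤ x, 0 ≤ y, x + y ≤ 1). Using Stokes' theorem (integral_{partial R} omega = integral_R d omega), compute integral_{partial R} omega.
integral_(partial R) omega = 0

Stokes: integral_partial_R omega = integral_R d omega with d omega = (∂Q/∂x - ∂P/∂y) dx ∧ dy.
  ∂Q/∂x = -2*y - 1
  ∂P/∂y = -x - 4*y
  integrand = ∂Q/∂x - ∂P/∂y = x + 2*y - 1.
Integrating over R: integral_0^1 integral_0^{1-x} (x + 2*y - 1) dy dx = 0.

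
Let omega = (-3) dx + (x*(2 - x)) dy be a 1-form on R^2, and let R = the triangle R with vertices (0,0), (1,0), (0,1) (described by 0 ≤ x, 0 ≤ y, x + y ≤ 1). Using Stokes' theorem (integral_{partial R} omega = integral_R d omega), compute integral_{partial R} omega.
integral_(partial R) omega = 2/3

Stokes: integral_partial_R omega = integral_R d omega with d omega = (∂Q/∂x - ∂P/∂y) dx ∧ dy.
  ∂Q/∂x = 2 - 2*x
  ∂P/∂y = 0
  integrand = ∂Q/∂x - ∂P/∂y = 2 - 2*x.
Integrating over R: integral_0^1 integral_0^{1-x} (2 - 2*x) dy dx = 2/3.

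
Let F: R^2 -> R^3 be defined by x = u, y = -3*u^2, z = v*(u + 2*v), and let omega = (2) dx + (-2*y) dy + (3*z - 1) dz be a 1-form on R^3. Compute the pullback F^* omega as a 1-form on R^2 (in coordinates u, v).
F^* omega = (-36*u^3 + 3*u*v^2 + 6*v^3 - v + 2) du + (3*u^2*v + 18*u*v^2 - u + 24*v^3 - 4*v) dv

Using F^*(f dg) = (f ∘ F) d(g ∘ F), substitute each coordinate x_i by F_i(u, v) in f_i, and replace dx_i by d F_i = (∂F_i/∂u) du + (∂F_i/∂v) dv.
  For the x component: f_1(F) = 2; d F_1 = (1) du + (0) dv
  For the y component: f_2(F) = 6*u^2; d F_2 = (-6*u) du + (0) dv
  For the z component: f_3(F) = 3*u*v + 6*v^2 - 1; d F_3 = (v) du + (u + 4*v) dv
Combining and collecting du, dv coefficients:
  coeff of du: -36*u^3 + 3*u*v^2 + 6*v^3 - v + 2
  coeff of dv: 3*u^2*v + 18*u*v^2 - u + 24*v^3 - 4*v
F^* omega = (-36*u^3 + 3*u*v^2 + 6*v^3 - v + 2) du + (3*u^2*v + 18*u*v^2 - u + 24*v^3 - 4*v) dv.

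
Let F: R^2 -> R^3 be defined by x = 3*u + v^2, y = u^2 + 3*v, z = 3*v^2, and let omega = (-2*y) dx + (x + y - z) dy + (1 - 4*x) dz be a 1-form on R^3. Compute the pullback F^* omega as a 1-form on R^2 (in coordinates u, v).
F^* omega = (2*u^3 - 4*u*v^2 + 6*u*v - 18*v) du + (-4*u^2*v + 3*u^2 - 72*u*v + 9*u - 24*v^3 - 18*v^2 + 15*v) dv

Using F^*(f dg) = (f ∘ F) d(g ∘ F), substitute each coordinate x_i by F_i(u, v) in f_i, and replace dx_i by d F_i = (∂F_i/∂u) du + (∂F_i/∂v) dv.
  For the x component: f_1(F) = -2*u^2 - 6*v; d F_1 = (3) du + (2*v) dv
  For the y component: f_2(F) = u^2 + 3*u - 2*v^2 + 3*v; d F_2 = (2*u) du + (3) dv
  For the z component: f_3(F) = -12*u - 4*v^2 + 1; d F_3 = (0) du + (6*v) dv
Combining and collecting du, dv coefficients:
  coeff of du: 2*u^3 - 4*u*v^2 + 6*u*v - 18*v
  coeff of dv: -4*u^2*v + 3*u^2 - 72*u*v + 9*u - 24*v^3 - 18*v^2 + 15*v
F^* omega = (2*u^3 - 4*u*v^2 + 6*u*v - 18*v) du + (-4*u^2*v + 3*u^2 - 72*u*v + 9*u - 24*v^3 - 18*v^2 + 15*v) dv.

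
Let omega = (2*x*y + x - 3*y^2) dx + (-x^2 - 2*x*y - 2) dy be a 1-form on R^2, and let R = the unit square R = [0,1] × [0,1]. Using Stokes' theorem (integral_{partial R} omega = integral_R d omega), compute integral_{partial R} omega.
integral_(partial R) omega = 0

Stokes: integral_partial_R omega = integral_R d omega with d omega = (∂Q/∂x - ∂P/∂y) dx ∧ dy.
  ∂Q/∂x = -2*x - 2*y
  ∂P/∂y = 2*x - 6*y
  integrand = ∂Q/∂x - ∂P/∂y = -4*x + 4*y.
Integrating over R: integral_0^1 integral_0^1 (-4*x + 4*y) dx dy = 0.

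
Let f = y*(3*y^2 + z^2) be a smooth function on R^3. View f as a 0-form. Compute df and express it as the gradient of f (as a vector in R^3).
df = (0) dx + (9*y^2 + z^2) dy + (2*y*z) dz; grad f = (0, 9*y^2 + z^2, 2*y*z)

For a 0-form f, d f = (∂f/∂x) dx + (∂f/∂y) dy + (∂f/∂z) dz. The components of the vector representation are exactly the entries of grad f in Cartesian coordinates:
  ∂f/∂x = 0
  ∂f/∂y = 9*y^2 + z^2
  ∂f/∂z = 2*y*z.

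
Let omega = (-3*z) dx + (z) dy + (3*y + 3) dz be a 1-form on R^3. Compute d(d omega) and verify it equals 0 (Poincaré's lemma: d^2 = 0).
d(d omega) = 0

Step 1: d omega = sum_{i<j} (∂f_j/∂x_i - ∂f_i/∂x_j) dx_i ∧ dx_j:
  coeff of dx ∧ dy: 0
  coeff of dx ∧ dz: 3
  coeff of dy ∧ dz: 2
Step 2: Apply d again to each 2-form coefficient. The only possible 3-form in R^3 is dx ∧ dy ∧ dz, with coefficient
  ∂(coeff of dy∧dz)/∂x - ∂(coeff of dx∧dz)/∂y + ∂(coeff of dx∧dy)/∂z
  = ∂/∂x (2) - ∂/∂y (3) + ∂/∂z (0).
Each of these terms simplifies to sums of mixed partials that cancel in pairs. The result is 0 (by equality of mixed partials for smooth functions — Schwarz / Clairaut).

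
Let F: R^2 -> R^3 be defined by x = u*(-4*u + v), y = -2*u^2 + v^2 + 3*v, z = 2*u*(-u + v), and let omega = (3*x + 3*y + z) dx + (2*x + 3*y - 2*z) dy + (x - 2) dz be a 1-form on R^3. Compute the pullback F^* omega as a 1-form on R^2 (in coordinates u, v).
F^* omega = (216*u^3 - 64*u^2*v - 29*u*v^2 - 108*u*v + 8*u + 3*v^3 + 9*v^2 - 4*v) du + (-28*u^3 - 13*u^2*v - 30*u^2 - u*v^2 + 3*u*v - 4*u + 6*v^3 + 27*v^2 + 27*v) dv

Using F^*(f dg) = (f ∘ F) d(g ∘ F), substitute each coordinate x_i by F_i(u, v) in f_i, and replace dx_i by d F_i = (∂F_i/∂u) du + (∂F_i/∂v) dv.
  For the x component: f_1(F) = -20*u^2 + 5*u*v + 3*v^2 + 9*v; d F_1 = (-8*u + v) du + (u) dv
  For the y component: f_2(F) = -10*u^2 - 2*u*v + 3*v^2 + 9*v; d F_2 = (-4*u) du + (2*v + 3) dv
  For the z component: f_3(F) = -4*u^2 + u*v - 2; d F_3 = (-4*u + 2*v) du + (2*u) dv
Combining and collecting du, dv coefficients:
  coeff of du: 216*u^3 - 64*u^2*v - 29*u*v^2 - 108*u*v + 8*u + 3*v^3 + 9*v^2 - 4*v
  coeff of dv: -28*u^3 - 13*u^2*v - 30*u^2 - u*v^2 + 3*u*v - 4*u + 6*v^3 + 27*v^2 + 27*v
F^* omega = (216*u^3 - 64*u^2*v - 29*u*v^2 - 108*u*v + 8*u + 3*v^3 + 9*v^2 - 4*v) du + (-28*u^3 - 13*u^2*v - 30*u^2 - u*v^2 + 3*u*v - 4*u + 6*v^3 + 27*v^2 + 27*v) dv.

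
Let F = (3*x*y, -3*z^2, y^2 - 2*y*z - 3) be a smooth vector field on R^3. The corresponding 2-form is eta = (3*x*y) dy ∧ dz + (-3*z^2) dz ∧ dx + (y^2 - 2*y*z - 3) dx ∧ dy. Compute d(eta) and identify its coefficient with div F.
d(eta) = (y) dx ∧ dy ∧ dz; div F = y

For a 2-form in R^3 of the form above, applying d gives a 3-form with coefficient ∂P/∂x + ∂Q/∂y + ∂R/∂z:
  ∂P/∂x = 3*y
  ∂Q/∂y = 0
  ∂R/∂z = -2*y
Sum = y, which is exactly div F.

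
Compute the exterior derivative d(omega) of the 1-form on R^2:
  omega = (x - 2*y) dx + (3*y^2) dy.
d(omega) = (2) dx ∧ dy

For a 1-form omega = sum_i f_i dx_i, the exterior derivative is
  d(omega) = sum_{i < j} (∂f_j/∂x_i - ∂f_i/∂x_j) dx_i ∧ dx_j.
  coefficient of dx ∧ dy: ∂f_2/∂x - ∂f_1/∂y = ∂(3*y^2)/∂x - ∂(x - 2*y)/∂y = 2
Assembling: d(omega) = (2) dx ∧ dy.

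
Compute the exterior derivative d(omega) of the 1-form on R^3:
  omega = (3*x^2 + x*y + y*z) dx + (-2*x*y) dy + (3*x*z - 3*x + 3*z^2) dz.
d(omega) = (-x - 2*y - z) dx ∧ dy + (-y + 3*z - 3) dx ∧ dz

For a 1-form omega = sum_i f_i dx_i, the exterior derivative is
  d(omega) = sum_{i < j} (∂f_j/∂x_i - ∂f_i/∂x_j) dx_i ∧ dx_j.
  coefficient of dx ∧ dy: ∂f_2/∂x - ∂f_1/∂y = ∂(-2*x*y)/∂x - ∂(3*x^2 + x*y + y*z)/∂y = -x - 2*y - z
  coefficient of dx ∧ dz: ∂f_3/∂x - ∂f_1/∂z = ∂(3*x*z - 3*x + 3*z^2)/∂x - ∂(3*x^2 + x*y + y*z)/∂z = -y + 3*z - 3
Assembling: d(omega) = (-x - 2*y - z) dx ∧ dy + (-y + 3*z - 3) dx ∧ dz.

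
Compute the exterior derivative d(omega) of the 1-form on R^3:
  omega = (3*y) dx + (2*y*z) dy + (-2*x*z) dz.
d(omega) = (-3) dx ∧ dy + (-2*z) dx ∧ dz + (-2*y) dy ∧ dz

For a 1-form omega = sum_i f_i dx_i, the exterior derivative is
  d(omega) = sum_{i < j} (∂f_j/∂x_i - ∂f_i/∂x_j) dx_i ∧ dx_j.
  coefficient of dx ∧ dy: ∂f_2/∂x - ∂f_1/∂y = ∂(2*y*z)/∂x - ∂(3*y)/∂y = -3
  coefficient of dx ∧ dz: ∂f_3/∂x - ∂f_1/∂z = ∂(-2*x*z)/∂x - ∂(3*y)/∂z = -2*z
  coefficient of dy ∧ dz: ∂f_3/∂y - ∂f_2/∂z = ∂(-2*x*z)/∂y - ∂(2*y*z)/∂z = -2*y
Assembling: d(omega) = (-3) dx ∧ dy + (-2*z) dx ∧ dz + (-2*y) dy ∧ dz.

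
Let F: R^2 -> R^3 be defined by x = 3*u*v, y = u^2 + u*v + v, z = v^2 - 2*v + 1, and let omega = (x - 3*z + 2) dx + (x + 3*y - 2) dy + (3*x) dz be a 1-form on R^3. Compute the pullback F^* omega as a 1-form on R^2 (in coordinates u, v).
F^* omega = (6*u^3 + 15*u^2*v + 15*u*v^2 + 6*u*v - 4*u - 9*v^3 + 21*v^2 - 5*v) du + (3*u^3 + 15*u^2*v + 3*u^2 + 9*u*v^2 + 9*u*v - 5*u + 3*v - 2) dv

Using F^*(f dg) = (f ∘ F) d(g ∘ F), substitute each coordinate x_i by F_i(u, v) in f_i, and replace dx_i by d F_i = (∂F_i/∂u) du + (∂F_i/∂v) dv.
  For the x component: f_1(F) = 3*u*v - 3*v^2 + 6*v - 1; d F_1 = (3*v) du + (3*u) dv
  For the y component: f_2(F) = 3*u^2 + 6*u*v + 3*v - 2; d F_2 = (2*u + v) du + (u + 1) dv
  For the z component: f_3(F) = 9*u*v; d F_3 = (0) du + (2*v - 2) dv
Combining and collecting du, dv coefficients:
  coeff of du: 6*u^3 + 15*u^2*v + 15*u*v^2 + 6*u*v - 4*u - 9*v^3 + 21*v^2 - 5*v
  coeff of dv: 3*u^3 + 15*u^2*v + 3*u^2 + 9*u*v^2 + 9*u*v - 5*u + 3*v - 2
F^* omega = (6*u^3 + 15*u^2*v + 15*u*v^2 + 6*u*v - 4*u - 9*v^3 + 21*v^2 - 5*v) du + (3*u^3 + 15*u^2*v + 3*u^2 + 9*u*v^2 + 9*u*v - 5*u + 3*v - 2) dv.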